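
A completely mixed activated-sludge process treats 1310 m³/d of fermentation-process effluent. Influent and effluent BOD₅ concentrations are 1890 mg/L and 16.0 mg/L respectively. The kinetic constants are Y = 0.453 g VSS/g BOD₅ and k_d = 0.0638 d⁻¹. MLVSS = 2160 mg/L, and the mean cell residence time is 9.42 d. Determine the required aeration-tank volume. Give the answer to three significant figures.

Rearranging the biomass balance for a CMAS with decay, V = Y·Q·ΔS·θ_c / [X·(1+k_d θ_c)] = 0.453 × 1310 × (1890 − 16.0) × 9.42 / [2160 × (1 + 0.0638 × 9.42)] = 1.05×10^7 / 3458 = 3029 m³.

V ≈ 3030 m³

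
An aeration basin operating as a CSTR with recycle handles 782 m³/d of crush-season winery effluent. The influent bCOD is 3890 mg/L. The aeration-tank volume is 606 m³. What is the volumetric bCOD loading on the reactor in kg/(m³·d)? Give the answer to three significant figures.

L_v ≈ 5.02 kg bCOD/(m³·d)

Applied bCOD load per unit volume = Q·S₀/V = (782 × 3890/1000)/606.0 = 5.020 kg bCOD·m⁻³·d⁻¹.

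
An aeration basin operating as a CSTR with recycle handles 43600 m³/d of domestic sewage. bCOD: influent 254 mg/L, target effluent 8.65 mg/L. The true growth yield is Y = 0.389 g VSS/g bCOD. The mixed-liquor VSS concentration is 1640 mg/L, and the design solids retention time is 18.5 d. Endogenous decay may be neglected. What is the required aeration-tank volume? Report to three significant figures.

V ≈ 46900 m³

Biomass mass balance (decay neglected): V·X = Y·Q·(S₀ − S)·θ_c, so V = 0.389 × 43600 × (254 − 8.65) × 18.5 / 1640 = 46941 m³.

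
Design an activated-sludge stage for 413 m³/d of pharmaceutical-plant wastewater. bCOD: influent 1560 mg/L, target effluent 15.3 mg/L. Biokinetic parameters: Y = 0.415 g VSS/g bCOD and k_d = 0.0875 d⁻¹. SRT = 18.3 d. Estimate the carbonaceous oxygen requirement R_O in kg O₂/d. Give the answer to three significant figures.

R_O ≈ 493 kg O₂/d

Observed yield with endogenous decay: Y_obs = Y / (1 + k_d·θ_c) = 0.415 / (1 + 0.0875 × 18.3) = 0.415 / 2.601 = 0.1595 g VSS/g bCOD.
Mass of bCOD removed per day: Q(S₀ − S) = 413 × 1545 g/m³ = 638.0 kg/d.
Net sludge production P_X = 0.1595 × 638.0 = 101.8 kg VSS/d.
R_O = Q·(S₀ − S) − 1.42·P_X = 638.0 − 1.42 × 101.8 = 493.4 kg O₂/d.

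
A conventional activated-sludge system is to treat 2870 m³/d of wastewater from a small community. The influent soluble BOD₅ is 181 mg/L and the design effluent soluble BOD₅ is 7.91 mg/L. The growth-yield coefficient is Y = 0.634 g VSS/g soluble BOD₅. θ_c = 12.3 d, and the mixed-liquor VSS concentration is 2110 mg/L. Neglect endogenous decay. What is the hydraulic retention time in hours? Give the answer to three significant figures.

τ ≈ 15.4 h

Biomass mass balance (decay neglected): V·X = Y·Q·(S₀ − S)·θ_c, so V = 0.634 × 2870 × (181 − 7.91) × 12.3 / 2110 = 1836 m³.
τ = V/Q = 1836/2870 = 0.6397 d, or 15.35 h.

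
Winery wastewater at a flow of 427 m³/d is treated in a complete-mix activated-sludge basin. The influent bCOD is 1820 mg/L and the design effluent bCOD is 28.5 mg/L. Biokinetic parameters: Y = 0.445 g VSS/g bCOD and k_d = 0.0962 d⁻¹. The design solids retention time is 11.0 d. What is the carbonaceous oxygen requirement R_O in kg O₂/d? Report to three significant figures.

Observed yield with endogenous decay: Y_obs = Y / (1 + k_d·θ_c) = 0.445 / (1 + 0.0962 × 11.0) = 0.445 / 2.058 = 0.2162 g VSS/g bCOD.
ΔS = 1820 − 28.5 = 1792 mg/L, so the substrate removal rate is 427 × 1792/1000 = 765.0 kg bCOD/d.
Net sludge production P_X = 0.2162 × 765.0 = 165.4 kg VSS/d.
R_O = Q·ΔS − 1.42 P_X = 765.0 − 234.9 = 530.1 kg O₂/d.

R_O ≈ 530 kg O₂/d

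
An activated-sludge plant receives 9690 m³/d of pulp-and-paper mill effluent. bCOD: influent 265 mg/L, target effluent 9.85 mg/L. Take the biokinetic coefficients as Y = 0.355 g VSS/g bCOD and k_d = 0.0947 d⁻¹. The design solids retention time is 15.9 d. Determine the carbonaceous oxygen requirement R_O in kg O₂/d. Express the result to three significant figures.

Correct the yield for decay: Y_obs = Y/(1 + k_d θ_c) = 0.355 / (1 + 0.0947 × 15.9) = 0.355 / 2.506 = 0.1417.
Mass of bCOD removed per day: Q(S₀ − S) = 9690 × 255.2 g/m³ = 2472 kg/d.
Net sludge production P_X = 0.1417 × 2472 = 350.3 kg VSS/d.
R_O = Q·ΔS − 1.42 P_X = 2472 − 497.4 = 1975 kg O₂/d.

R_O ≈ 1980 kg O₂/d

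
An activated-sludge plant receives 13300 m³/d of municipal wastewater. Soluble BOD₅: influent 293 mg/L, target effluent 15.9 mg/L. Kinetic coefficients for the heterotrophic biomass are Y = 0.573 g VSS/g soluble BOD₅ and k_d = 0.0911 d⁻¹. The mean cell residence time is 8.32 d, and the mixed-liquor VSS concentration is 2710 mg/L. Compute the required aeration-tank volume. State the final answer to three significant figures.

Rearranging the biomass balance for a CMAS with decay, V = Y·Q·ΔS·θ_c / [X·(1+k_d θ_c)] = 0.573 × 13300 × (293 − 15.9) × 8.32 / [2710 × (1 + 0.0911 × 8.32)] = 1.76×10^7 / 4764 = 3688 m³.

V ≈ 3690 m³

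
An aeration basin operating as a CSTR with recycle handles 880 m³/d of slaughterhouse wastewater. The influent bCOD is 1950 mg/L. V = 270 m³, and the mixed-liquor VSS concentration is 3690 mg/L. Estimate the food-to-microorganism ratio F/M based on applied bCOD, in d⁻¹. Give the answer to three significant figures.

F/M ≈ 1.72 d⁻¹

F/M = Q·S₀ / (V·X) = 880 × 1950 / (270.0 × 3690) = 1.722 g bCOD·(g VSS·d)⁻¹.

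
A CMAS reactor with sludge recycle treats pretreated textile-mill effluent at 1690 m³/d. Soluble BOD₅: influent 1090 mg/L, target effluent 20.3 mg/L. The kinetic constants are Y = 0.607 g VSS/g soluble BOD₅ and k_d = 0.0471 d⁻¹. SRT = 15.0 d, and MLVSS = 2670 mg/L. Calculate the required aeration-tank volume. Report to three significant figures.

From the SRT design equation V = Y Q (S₀−S) θ_c / [X (1 + k_d θ_c)] = 0.607 × 1690 × (1090 − 20.3) × 15.0 / [2670 × (1 + 0.0471 × 15.0)] = 1.65×10^7 / 4556 = 3613 m³.

V ≈ 3610 m³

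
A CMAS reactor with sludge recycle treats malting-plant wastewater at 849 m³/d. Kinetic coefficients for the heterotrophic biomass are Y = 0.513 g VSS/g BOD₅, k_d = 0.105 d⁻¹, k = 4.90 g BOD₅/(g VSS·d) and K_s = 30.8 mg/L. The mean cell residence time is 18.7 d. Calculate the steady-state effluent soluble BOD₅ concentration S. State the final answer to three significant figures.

Effluent substrate depends only on kinetics and SRT: S = K_s(1 + k_d θ_c) / [θ_c(Yk − k_d) − 1] = 30.8 × (1 + 0.105 × 18.7) / [18.7 × (0.513 × 4.90 − 0.105) − 1] = 91.28 / 44.04 = 2.072 mg/L.

S ≈ 2.07 mg/L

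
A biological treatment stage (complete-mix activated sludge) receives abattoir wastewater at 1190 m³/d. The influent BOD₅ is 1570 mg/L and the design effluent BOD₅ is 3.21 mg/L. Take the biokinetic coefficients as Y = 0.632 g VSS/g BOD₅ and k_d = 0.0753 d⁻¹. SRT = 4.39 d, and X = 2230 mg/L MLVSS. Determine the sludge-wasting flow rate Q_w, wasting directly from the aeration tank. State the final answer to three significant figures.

Q_w ≈ 397 m³/d

Rearranging the biomass balance for a CMAS with decay, V = Y·Q·ΔS·θ_c / [X·(1+k_d θ_c)] = 0.632 × 1190 × (1570 − 3.21) × 4.39 / [2230 × (1 + 0.0753 × 4.39)] = 5.17×10^6 / 2967 = 1743 m³.
With mixed-liquor wasting, θ_c = V/Q_w, so Q_w = V/θ_c = 1743/4.39 = 397.1 m³/d.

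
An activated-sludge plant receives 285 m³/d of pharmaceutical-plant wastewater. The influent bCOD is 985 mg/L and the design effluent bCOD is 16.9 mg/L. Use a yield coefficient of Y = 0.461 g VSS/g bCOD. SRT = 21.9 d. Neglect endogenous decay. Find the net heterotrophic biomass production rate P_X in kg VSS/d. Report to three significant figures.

No decay correction is needed, so Y_obs = Y = 0.461.
Mass of bCOD removed per day: Q(S₀ − S) = 285 × 968.1 g/m³ = 275.9 kg/d.
So the net sludge growth is P_X = 0.4610 × 275.9 = 127.2 kg VSS/d.

P_X ≈ 127 kg VSS/d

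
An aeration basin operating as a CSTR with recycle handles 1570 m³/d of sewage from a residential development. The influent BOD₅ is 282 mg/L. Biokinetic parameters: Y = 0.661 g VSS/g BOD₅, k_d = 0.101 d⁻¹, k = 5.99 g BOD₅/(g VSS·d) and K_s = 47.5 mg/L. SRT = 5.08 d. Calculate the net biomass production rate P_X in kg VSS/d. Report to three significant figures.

From the Monod/SRT balance for a CMAS, S = K_s·(1+k_d θ_c)/[θ_c·(Y k − k_d) − 1] = 47.5 × (1 + 0.101 × 5.08) / [5.08 × (0.661 × 5.99 − 0.101) − 1] = 71.87 / 18.60 = 3.864 mg/L.
Correct the yield for decay: Y_obs = Y/(1 + k_d θ_c) = 0.661 / (1 + 0.101 × 5.08) = 0.661 / 1.513 = 0.4369.
Q·(S₀ − S) = 1570 × (282 − 3.86) × 10⁻³ = 436.7 kg/d removed.
So the net sludge growth is P_X = 0.4369 × 436.7 = 190.8 kg VSS/d.

P_X ≈ 191 kg VSS/d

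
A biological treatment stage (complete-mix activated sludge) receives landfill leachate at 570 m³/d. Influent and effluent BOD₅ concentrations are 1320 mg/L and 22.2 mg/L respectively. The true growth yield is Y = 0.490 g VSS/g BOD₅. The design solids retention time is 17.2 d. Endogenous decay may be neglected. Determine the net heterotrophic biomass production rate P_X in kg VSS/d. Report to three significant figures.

P_X ≈ 362 kg VSS/d

Since k_d ≈ 0, Y_obs = Y = 0.490 g VSS/g BOD₅.
Substrate removed = Q·(S₀ − S) = 570 m³/d × (1320 − 22.2) g/m³ = 7.4×10^5 g/d = 739.7 kg/d.
Net biomass production P_X = Y_obs × Q·(S₀ − S) = 0.4900 × 739.7 = 362.5 kg VSS/d.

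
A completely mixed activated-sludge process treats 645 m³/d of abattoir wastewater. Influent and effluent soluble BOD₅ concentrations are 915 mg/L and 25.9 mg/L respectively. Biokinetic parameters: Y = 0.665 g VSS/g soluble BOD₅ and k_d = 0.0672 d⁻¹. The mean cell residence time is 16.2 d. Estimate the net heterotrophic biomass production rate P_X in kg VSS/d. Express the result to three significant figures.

Y_obs = Y / (1 + k_d θ_c) = 0.665 / (1 + 0.0672 × 16.2) = 0.665 / 2.089 = 0.3184.
Q·(S₀ − S) = 645 × (915 − 25.9) × 10⁻³ = 573.5 kg/d removed.
Net biomass production P_X = Y_obs × Q·(S₀ − S) = 0.3184 × 573.5 = 182.6 kg VSS/d.

P_X ≈ 183 kg VSS/d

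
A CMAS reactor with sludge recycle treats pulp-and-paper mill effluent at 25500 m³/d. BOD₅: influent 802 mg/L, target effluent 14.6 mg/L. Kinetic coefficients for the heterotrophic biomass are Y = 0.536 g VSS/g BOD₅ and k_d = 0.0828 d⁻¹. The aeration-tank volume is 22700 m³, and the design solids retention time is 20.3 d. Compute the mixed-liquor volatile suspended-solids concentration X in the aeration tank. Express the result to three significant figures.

X ≈ 3590 mg/L

From V·X·(1 + k_d·θ_c) = Y·Q·(S₀ − S)·θ_c: X = 0.536 × 25500 × (802 − 14.6) × 20.3 / [22700 × (1 + 0.0828 × 20.3)] = 3590 mg/L.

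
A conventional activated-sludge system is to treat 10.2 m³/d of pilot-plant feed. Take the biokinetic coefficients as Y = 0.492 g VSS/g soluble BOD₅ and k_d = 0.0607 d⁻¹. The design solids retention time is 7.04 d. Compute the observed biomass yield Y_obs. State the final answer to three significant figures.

Correct the yield for decay: Y_obs = Y/(1 + k_d θ_c) = 0.492 / (1 + 0.0607 × 7.04) = 0.492 / 1.427 = 0.3447.

Y_obs ≈ 0.345 g VSS/g soluble BOD₅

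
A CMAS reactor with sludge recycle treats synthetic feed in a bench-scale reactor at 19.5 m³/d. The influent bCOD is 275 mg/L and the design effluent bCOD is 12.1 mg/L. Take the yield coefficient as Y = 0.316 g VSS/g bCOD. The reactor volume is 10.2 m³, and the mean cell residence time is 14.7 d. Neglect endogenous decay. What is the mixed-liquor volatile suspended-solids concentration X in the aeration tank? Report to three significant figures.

X = Y·Q·ΔS·θ_c / V = 0.316 × 19.5 × (275 − 12.1) × 14.7 / 10.2 = 2335 mg/L.

X ≈ 2330 mg/L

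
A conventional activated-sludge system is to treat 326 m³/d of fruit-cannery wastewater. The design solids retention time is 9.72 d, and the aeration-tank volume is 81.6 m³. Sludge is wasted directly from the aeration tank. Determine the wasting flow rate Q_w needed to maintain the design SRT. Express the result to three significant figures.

Q_w ≈ 8.40 m³/d

With mixed-liquor wasting, θ_c = V/Q_w, so Q_w = V/θ_c = 81.60/9.72 = 8.395 m³/d.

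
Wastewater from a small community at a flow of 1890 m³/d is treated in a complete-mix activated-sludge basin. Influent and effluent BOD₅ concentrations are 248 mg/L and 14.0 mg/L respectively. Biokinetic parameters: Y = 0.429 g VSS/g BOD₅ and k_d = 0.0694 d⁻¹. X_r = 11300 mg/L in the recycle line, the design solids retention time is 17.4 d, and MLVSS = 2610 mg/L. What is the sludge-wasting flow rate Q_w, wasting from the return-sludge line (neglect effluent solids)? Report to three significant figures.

Q_w ≈ 7.61 m³/d

From the SRT design equation V = Y Q (S₀−S) θ_c / [X (1 + k_d θ_c)] = 0.429 × 1890 × (248 − 14.0) × 17.4 / [2610 × (1 + 0.0694 × 17.4)] = 3.3×10^6 / 5762 = 573.0 m³.
θ_c = V·X/(Q_w·X_r) when wasting from the recycle, so Q_w = V·X/(θ_c·X_r) = 573.0 × 2610 / (17.4 × 11300) = 7.606 m³/d.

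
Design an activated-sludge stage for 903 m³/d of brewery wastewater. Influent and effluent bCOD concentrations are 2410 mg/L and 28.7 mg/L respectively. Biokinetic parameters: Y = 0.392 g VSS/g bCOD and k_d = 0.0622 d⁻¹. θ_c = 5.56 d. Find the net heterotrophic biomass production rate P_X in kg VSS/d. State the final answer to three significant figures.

P_X ≈ 626 kg VSS/d

The observed yield is Y_obs = Y/(1 + k_d·θ_c) = 0.392 / (1 + 0.0622 × 5.56) = 0.392 / 1.346 = 0.2913 g VSS per g bCOD removed.
Mass of bCOD removed per day: Q(S₀ − S) = 903 × 2381 g/m³ = 2150 kg/d.
So the net sludge growth is P_X = 0.2913 × 2150 = 626.3 kg VSS/d.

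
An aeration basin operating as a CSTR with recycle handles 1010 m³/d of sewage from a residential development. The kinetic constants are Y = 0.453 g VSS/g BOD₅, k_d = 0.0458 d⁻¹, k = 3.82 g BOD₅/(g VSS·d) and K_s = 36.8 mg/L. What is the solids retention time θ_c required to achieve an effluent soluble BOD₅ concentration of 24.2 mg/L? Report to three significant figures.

θ_c ≈ 1.56 d

At the target effluent, Y k S/(K_s+S) = 0.453×3.82×24.2/61.00 = 0.6865 d⁻¹.
Then 1/θ_c = μ − k_d = 0.6865 − 0.0458 = 0.6407 d⁻¹, giving θ_c = 1.561 d.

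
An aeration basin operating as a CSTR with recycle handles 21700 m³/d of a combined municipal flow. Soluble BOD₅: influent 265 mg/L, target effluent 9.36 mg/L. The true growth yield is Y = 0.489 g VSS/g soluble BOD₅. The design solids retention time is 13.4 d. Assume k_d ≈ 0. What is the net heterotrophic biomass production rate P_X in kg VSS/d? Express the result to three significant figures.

P_X ≈ 2710 kg VSS/d

Since k_d ≈ 0, Y_obs = Y = 0.489 g VSS/g soluble BOD₅.
Q·(S₀ − S) = 21700 × (265 − 9.36) × 10⁻³ = 5547 kg/d removed.
Biomass produced: P_X = Y_obs·Q·ΔS = 0.4890 × 5547 ≈ 2713 kg VSS/d.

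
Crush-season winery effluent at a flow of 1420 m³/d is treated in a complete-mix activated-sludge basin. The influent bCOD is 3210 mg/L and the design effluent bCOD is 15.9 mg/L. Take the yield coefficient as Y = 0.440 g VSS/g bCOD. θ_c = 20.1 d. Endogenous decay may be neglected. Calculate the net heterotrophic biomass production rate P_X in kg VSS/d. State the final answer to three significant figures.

With endogenous decay neglected, the observed yield equals the true yield: Y_obs = Y = 0.440 g VSS/g bCOD.
Mass of bCOD removed per day: Q(S₀ − S) = 1420 × 3194 g/m³ = 4536 kg/d.
Biomass produced: P_X = Y_obs·Q·ΔS = 0.4400 × 4536 ≈ 1996 kg VSS/d.

P_X ≈ 2000 kg VSS/d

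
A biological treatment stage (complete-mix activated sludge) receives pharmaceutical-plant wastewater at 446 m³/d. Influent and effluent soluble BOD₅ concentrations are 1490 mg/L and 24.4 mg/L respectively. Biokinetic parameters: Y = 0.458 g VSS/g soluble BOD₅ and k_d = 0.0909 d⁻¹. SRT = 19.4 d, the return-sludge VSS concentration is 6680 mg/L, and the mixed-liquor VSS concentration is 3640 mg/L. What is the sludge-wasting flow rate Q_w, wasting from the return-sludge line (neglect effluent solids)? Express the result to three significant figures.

From the SRT design equation V = Y Q (S₀−S) θ_c / [X (1 + k_d θ_c)] = 0.458 × 446 × (1490 − 24.4) × 19.4 / [3640 × (1 + 0.0909 × 19.4)] = 5.81×10^6 / 10059 = 577.4 m³.
Q_w = (V·X)/(θ_c X_r) = 577.4 × 3640 / (19.4 × 6680) = 16.22 m³/d.

Q_w ≈ 16.2 m³/d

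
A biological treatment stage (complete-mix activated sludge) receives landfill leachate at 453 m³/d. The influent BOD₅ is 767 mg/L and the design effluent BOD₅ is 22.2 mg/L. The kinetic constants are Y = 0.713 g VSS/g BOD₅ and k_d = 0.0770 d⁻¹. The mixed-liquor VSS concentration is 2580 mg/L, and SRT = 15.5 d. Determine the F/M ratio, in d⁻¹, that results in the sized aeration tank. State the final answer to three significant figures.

F/M ≈ 0.204 d⁻¹

Steady-state biomass mass balance: V·X·(1 + k_d·θ_c) = Y·Q·(S₀ − S)·θ_c, so V = 0.713 × 453 × (767 − 22.2) × 15.5 / [2580 × (1 + 0.0770 × 15.5)] = 3.73×10^6 / 5659 = 658.9 m³.
Food-to-microorganism ratio F/M = Q S₀ / (V X) = 453 × 767 / (658.9 × 2580) = 0.2044 d⁻¹.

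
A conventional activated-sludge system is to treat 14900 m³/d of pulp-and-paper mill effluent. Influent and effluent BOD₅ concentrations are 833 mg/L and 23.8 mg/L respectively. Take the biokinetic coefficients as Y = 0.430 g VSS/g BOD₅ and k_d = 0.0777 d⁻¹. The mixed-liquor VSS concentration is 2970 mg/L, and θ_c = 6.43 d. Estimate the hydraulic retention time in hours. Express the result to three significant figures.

Rearranging the biomass balance for a CMAS with decay, V = Y·Q·ΔS·θ_c / [X·(1+k_d θ_c)] = 0.430 × 14900 × (833 − 23.8) × 6.43 / [2970 × (1 + 0.0777 × 6.43)] = 3.33×10^7 / 4454 = 7485 m³.
τ = V/Q = 7485/14900 = 0.5023 d, or 12.06 h.

τ ≈ 12.1 h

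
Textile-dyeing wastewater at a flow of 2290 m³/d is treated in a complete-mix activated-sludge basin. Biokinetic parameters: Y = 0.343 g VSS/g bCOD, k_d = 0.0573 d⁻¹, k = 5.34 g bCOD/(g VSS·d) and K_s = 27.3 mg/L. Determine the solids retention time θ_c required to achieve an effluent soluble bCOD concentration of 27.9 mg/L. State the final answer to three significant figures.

θ_c ≈ 1.15 d

At the target effluent, Y k S/(K_s+S) = 0.343×5.34×27.9/55.20 = 0.9258 d⁻¹.
θ_c = 1/(μ − k_d) = 1/(0.9258 − 0.0573) = 1/0.8685 = 1.151 d.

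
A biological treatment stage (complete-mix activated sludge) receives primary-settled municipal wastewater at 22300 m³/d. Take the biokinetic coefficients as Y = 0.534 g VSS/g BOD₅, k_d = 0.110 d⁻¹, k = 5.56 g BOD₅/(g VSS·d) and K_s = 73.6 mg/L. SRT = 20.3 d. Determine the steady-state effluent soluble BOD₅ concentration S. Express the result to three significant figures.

From the Monod/SRT balance for a CMAS, S = K_s·(1+k_d θ_c)/[θ_c·(Y k − k_d) − 1] = 73.6 × (1 + 0.110 × 20.3) / [20.3 × (0.534 × 5.56 − 0.110) − 1] = 237.9 / 57.04 = 4.172 mg/L.

S ≈ 4.17 mg/L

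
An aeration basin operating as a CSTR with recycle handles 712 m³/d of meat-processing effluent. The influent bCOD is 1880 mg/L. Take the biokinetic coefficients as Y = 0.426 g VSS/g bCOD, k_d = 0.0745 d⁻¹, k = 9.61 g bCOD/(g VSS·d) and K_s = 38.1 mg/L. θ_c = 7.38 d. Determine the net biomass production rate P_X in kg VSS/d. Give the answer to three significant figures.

Effluent substrate depends only on kinetics and SRT: S = K_s(1 + k_d θ_c) / [θ_c(Yk − k_d) − 1] = 38.1 × (1 + 0.0745 × 7.38) / [7.38 × (0.426 × 9.61 − 0.0745) − 1] = 59.05 / 28.66 = 2.060 mg/L.
The observed yield is Y_obs = Y/(1 + k_d·θ_c) = 0.426 / (1 + 0.0745 × 7.38) = 0.426 / 1.550 = 0.2749 g VSS per g bCOD removed.
Mass of bCOD removed per day: Q(S₀ − S) = 712 × 1878 g/m³ = 1337 kg/d.
Net biomass production P_X = Y_obs × Q·(S₀ − S) = 0.2749 × 1337 = 367.5 kg VSS/d.

P_X ≈ 368 kg VSS/d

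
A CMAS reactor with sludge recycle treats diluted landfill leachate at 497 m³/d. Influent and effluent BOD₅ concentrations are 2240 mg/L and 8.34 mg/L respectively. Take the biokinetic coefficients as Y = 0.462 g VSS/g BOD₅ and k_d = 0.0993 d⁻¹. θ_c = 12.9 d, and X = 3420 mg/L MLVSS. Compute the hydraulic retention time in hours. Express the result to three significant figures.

Rearranging the biomass balance for a CMAS with decay, V = Y·Q·ΔS·θ_c / [X·(1+k_d θ_c)] = 0.462 × 497 × (2240 − 8.34) × 12.9 / [3420 × (1 + 0.0993 × 12.9)] = 6.61×10^6 / 7801 = 847.4 m³.
Hydraulic retention time τ = V/Q = 847.4 / 497 = 1.705 d = 40.92 h.

τ ≈ 40.9 h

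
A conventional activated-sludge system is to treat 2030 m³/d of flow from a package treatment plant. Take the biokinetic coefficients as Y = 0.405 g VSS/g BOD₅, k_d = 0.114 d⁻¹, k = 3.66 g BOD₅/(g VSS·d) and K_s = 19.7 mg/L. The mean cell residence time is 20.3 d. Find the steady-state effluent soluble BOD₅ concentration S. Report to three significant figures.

S ≈ 2.44 mg/L

From the Monod/SRT balance for a CMAS, S = K_s·(1+k_d θ_c)/[θ_c·(Y k − k_d) − 1] = 19.7 × (1 + 0.114 × 20.3) / [20.3 × (0.405 × 3.66 − 0.114) − 1] = 65.29 / 26.78 = 2.438 mg/L.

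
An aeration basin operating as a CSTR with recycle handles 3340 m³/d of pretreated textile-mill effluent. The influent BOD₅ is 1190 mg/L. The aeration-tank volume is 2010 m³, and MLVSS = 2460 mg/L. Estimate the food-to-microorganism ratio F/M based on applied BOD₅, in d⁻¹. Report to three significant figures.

Food-to-microorganism ratio F/M = Q S₀ / (V X) = 3340 × 1190 / (2010 × 2460) = 0.8038 d⁻¹.

F/M ≈ 0.804 d⁻¹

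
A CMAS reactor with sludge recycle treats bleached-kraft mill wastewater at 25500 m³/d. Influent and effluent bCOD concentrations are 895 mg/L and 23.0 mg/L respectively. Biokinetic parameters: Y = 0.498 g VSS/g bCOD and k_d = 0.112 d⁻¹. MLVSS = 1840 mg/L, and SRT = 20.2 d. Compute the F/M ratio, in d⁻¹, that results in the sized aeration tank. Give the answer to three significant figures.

From the SRT design equation V = Y Q (S₀−S) θ_c / [X (1 + k_d θ_c)] = 0.498 × 25500 × (895 − 23.0) × 20.2 / [1840 × (1 + 0.112 × 20.2)] = 2.24×10^8 / 6003 = 37263 m³.
Food-to-microorganism ratio F/M = Q S₀ / (V X) = 25500 × 895 / (37263 × 1840) = 0.3329 d⁻¹.

F/M ≈ 0.333 d⁻¹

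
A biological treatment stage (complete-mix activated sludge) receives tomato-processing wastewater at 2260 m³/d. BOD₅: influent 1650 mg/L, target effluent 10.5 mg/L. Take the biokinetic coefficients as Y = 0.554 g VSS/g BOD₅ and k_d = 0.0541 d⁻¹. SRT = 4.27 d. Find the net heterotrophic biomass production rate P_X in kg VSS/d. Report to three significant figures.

The observed yield is Y_obs = Y/(1 + k_d·θ_c) = 0.554 / (1 + 0.0541 × 4.27) = 0.554 / 1.231 = 0.4500 g VSS per g BOD₅ removed.
Substrate removed = Q·(S₀ − S) = 2260 m³/d × (1650 − 10.5) g/m³ = 3.71×10^6 g/d = 3705 kg/d.
Net biomass production P_X = Y_obs × Q·(S₀ − S) = 0.4500 × 3705 = 1668 kg VSS/d.

P_X ≈ 1670 kg VSS/d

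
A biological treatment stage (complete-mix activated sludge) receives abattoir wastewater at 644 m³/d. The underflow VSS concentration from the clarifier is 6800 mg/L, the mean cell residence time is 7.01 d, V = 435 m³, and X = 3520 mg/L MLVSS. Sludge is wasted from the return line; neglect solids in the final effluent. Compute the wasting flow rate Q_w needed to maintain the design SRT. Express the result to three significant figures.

Wasting from the return line (neglecting effluent solids): Q_w = V·X / (θ_c·X_r) = 435.0 × 3520 / (7.01 × 6800) = 32.12 m³/d.

Q_w ≈ 32.1 m³/d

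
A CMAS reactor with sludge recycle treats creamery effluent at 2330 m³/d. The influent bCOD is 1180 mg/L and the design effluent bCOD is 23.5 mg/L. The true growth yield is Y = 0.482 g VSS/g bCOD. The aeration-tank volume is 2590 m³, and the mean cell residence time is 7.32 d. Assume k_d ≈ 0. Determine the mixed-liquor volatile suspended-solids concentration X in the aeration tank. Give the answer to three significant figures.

X ≈ 3670 mg/L

X = Y·Q·ΔS·θ_c / V = 0.482 × 2330 × (1180 − 23.5) × 7.32 / 2590 = 3671 mg/L.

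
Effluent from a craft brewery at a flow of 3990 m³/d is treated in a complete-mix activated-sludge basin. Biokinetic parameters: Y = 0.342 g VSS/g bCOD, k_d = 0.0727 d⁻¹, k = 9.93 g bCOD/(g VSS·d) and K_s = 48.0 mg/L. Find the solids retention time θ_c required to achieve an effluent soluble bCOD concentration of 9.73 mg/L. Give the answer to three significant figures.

θ_c ≈ 2.00 d

At the target effluent, Y k S/(K_s+S) = 0.342×9.93×9.73/57.73 = 0.5724 d⁻¹.
1/θ_c = 0.5724 − 0.0727 = 0.4997 d⁻¹, so θ_c = 2.001 d.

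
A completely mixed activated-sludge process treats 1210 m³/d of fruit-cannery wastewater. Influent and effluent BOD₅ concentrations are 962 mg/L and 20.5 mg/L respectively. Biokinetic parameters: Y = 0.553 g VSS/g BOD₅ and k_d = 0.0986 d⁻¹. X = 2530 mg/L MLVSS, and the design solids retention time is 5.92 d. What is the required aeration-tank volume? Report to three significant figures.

Rearranging the biomass balance for a CMAS with decay, V = Y·Q·ΔS·θ_c / [X·(1+k_d θ_c)] = 0.553 × 1210 × (962 − 20.5) × 5.92 / [2530 × (1 + 0.0986 × 5.92)] = 3.73×10^6 / 4007 = 930.8 m³.

V ≈ 931 m³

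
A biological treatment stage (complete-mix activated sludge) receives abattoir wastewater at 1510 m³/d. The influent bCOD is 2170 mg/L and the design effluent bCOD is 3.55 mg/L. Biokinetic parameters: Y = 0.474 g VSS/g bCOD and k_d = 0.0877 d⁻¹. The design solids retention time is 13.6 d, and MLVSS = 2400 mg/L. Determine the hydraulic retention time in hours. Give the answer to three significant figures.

τ ≈ 63.7 h

Steady-state biomass mass balance: V·X·(1 + k_d·θ_c) = Y·Q·(S₀ − S)·θ_c, so V = 0.474 × 1510 × (2170 − 3.55) × 13.6 / [2400 × (1 + 0.0877 × 13.6)] = 2.11×10^7 / 5263 = 4007 m³.
τ = V/Q = 4007/1510 = 2.654 d, or 63.69 h.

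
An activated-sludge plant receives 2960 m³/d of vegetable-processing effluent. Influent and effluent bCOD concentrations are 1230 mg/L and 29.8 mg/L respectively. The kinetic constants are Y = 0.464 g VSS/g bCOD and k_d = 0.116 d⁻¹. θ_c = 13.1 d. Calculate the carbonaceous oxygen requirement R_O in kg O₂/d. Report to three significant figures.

R_O ≈ 2620 kg O₂/d

Y_obs = Y / (1 + k_d θ_c) = 0.464 / (1 + 0.116 × 13.1) = 0.464 / 2.520 = 0.1842.
Substrate removed = Q·(S₀ − S) = 2960 m³/d × (1230 − 29.8) g/m³ = 3.55×10^6 g/d = 3553 kg/d.
Biomass synthesised: P_X = Y_obs × 3553 = 654.2 kg VSS/d.
R_O = Q·ΔS − 1.42 P_X = 3553 − 929.0 = 2624 kg O₂/d.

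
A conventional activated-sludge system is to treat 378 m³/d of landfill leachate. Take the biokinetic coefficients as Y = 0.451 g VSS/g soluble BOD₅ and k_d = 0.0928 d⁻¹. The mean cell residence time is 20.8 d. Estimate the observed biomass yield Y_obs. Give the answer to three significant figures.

Y_obs = Y / (1 + k_d θ_c) = 0.451 / (1 + 0.0928 × 20.8) = 0.451 / 2.930 = 0.1539.

Y_obs ≈ 0.154 g VSS/g soluble BOD₅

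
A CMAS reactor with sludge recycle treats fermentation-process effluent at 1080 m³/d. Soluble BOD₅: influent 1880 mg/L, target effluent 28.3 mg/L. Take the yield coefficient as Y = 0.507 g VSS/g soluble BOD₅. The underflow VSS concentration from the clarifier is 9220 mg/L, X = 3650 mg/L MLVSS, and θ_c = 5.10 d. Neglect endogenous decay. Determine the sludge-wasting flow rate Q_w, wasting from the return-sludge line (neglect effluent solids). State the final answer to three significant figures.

Q_w ≈ 110 m³/d

With k_d = 0 the design equation reduces to V = Y Q (S₀−S) θ_c / X = 0.507 × 1080 × (1880 − 28.3) × 5.10 / 3650 = 1417 m³.
θ_c = V·X/(Q_w·X_r) when wasting from the recycle, so Q_w = V·X/(θ_c·X_r) = 1417 × 3650 / (5.10 × 9220) = 110.0 m³/d.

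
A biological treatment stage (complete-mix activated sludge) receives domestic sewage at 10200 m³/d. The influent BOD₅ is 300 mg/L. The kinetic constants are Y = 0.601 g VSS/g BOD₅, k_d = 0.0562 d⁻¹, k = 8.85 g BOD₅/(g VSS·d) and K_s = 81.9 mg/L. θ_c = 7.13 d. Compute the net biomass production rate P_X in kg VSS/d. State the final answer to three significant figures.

P_X ≈ 1300 kg VSS/d

Effluent substrate depends only on kinetics and SRT: S = K_s(1 + k_d θ_c) / [θ_c(Yk − k_d) − 1] = 81.9 × (1 + 0.0562 × 7.13) / [7.13 × (0.601 × 8.85 − 0.0562) − 1] = 114.7 / 36.52 = 3.141 mg/L.
The observed yield is Y_obs = Y/(1 + k_d·θ_c) = 0.601 / (1 + 0.0562 × 7.13) = 0.601 / 1.401 = 0.4291 g VSS per g BOD₅ removed.
ΔS = 300 − 3.14 = 296.9 mg/L, so the substrate removal rate is 10200 × 296.9/1000 = 3028 kg BOD₅/d.
Biomass produced: P_X = Y_obs·Q·ΔS = 0.4291 × 3028 ≈ 1299 kg VSS/d.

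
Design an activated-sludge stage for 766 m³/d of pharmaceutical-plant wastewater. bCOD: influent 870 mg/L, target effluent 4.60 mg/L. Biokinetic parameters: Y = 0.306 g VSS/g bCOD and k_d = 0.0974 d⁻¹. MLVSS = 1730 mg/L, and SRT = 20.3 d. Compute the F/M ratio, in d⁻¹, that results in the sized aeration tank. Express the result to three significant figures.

F/M ≈ 0.482 d⁻¹

From the SRT design equation V = Y Q (S₀−S) θ_c / [X (1 + k_d θ_c)] = 0.306 × 766 × (870 − 4.60) × 20.3 / [1730 × (1 + 0.0974 × 20.3)] = 4.12×10^6 / 5151 = 799.5 m³.
F/M = applied load / biomass = Q·S₀/(V·X) = 766 × 870 / (799.5 × 1730) = 0.4818 d⁻¹.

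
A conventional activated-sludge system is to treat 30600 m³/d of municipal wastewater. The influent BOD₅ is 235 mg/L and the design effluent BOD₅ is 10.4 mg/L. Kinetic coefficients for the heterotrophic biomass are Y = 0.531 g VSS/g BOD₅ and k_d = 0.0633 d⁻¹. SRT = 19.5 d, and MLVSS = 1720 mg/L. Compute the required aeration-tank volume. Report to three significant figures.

V ≈ 18500 m³

Steady-state biomass mass balance: V·X·(1 + k_d·θ_c) = Y·Q·(S₀ − S)·θ_c, so V = 0.531 × 30600 × (235 − 10.4) × 19.5 / [1720 × (1 + 0.0633 × 19.5)] = 7.12×10^7 / 3843 = 18517 m³.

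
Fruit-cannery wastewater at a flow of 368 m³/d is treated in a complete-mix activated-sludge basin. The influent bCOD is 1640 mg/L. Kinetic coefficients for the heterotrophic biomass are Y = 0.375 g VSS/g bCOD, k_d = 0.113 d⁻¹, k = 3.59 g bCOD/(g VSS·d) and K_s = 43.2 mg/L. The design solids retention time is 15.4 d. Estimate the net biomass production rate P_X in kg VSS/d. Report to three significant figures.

P_X ≈ 82.3 kg VSS/d

For a completely mixed reactor with recycle the Lawrence–McCarty relation gives S = K_s·(1 + k_d·θ_c) / [θ_c·(Y·k − k_d) − 1] = 43.2 × (1 + 0.113 × 15.4) / [15.4 × (0.375 × 3.59 − 0.113) − 1] = 118.4 / 17.99 = 6.579 mg/L.
Correct the yield for decay: Y_obs = Y/(1 + k_d θ_c) = 0.375 / (1 + 0.113 × 15.4) = 0.375 / 2.740 = 0.1369.
Substrate removed = Q·(S₀ − S) = 368 m³/d × (1640 − 6.58) g/m³ = 6.01×10^5 g/d = 601.1 kg/d.
P_X = Y_obs · Q(S₀ − S) = 0.1369 × 601.1 = 82.26 kg VSS/d.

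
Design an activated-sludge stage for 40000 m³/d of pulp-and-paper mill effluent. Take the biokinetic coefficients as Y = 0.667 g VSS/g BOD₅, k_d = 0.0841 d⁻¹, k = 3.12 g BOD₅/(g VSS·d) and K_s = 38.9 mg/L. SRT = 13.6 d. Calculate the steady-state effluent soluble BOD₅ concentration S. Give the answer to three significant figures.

Effluent substrate depends only on kinetics and SRT: S = K_s(1 + k_d θ_c) / [θ_c(Yk − k_d) − 1] = 38.9 × (1 + 0.0841 × 13.6) / [13.6 × (0.667 × 3.12 − 0.0841) − 1] = 83.39 / 26.16 = 3.188 mg/L.

S ≈ 3.19 mg/L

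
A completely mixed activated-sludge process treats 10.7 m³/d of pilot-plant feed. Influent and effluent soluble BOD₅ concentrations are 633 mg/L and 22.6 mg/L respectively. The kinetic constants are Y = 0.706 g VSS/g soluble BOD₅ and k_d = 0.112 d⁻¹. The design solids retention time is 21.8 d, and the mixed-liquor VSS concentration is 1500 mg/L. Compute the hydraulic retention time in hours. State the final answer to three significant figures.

Rearranging the biomass balance for a CMAS with decay, V = Y·Q·ΔS·θ_c / [X·(1+k_d θ_c)] = 0.706 × 10.7 × (633 − 22.6) × 21.8 / [1500 × (1 + 0.112 × 21.8)] = 1.01×10^5 / 5162 = 19.47 m³.
HRT = V/Q = 19.47 m³ / 10.7 m³·d⁻¹ = 1.820 d × 24 = 43.68 h.

τ ≈ 43.7 h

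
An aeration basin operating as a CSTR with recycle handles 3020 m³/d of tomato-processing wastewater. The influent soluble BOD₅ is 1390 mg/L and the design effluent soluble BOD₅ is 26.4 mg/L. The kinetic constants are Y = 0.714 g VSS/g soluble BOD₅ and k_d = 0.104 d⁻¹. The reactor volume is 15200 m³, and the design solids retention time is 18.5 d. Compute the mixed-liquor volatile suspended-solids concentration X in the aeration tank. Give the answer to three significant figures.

Solving the biomass balance for X: X = Y Q (S₀−S) θ_c / [V (1+k_d θ_c)] = 0.714 × 3020 × (1390 − 26.4) × 18.5 / [15200 × (1 + 0.104 × 18.5)] = 1224 mg/L.

X ≈ 1220 mg/L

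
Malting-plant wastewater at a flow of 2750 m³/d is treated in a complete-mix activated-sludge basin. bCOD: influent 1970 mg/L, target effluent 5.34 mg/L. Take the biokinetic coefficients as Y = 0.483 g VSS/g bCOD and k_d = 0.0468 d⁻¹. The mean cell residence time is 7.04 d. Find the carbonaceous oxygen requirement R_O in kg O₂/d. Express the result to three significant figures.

The observed yield is Y_obs = Y/(1 + k_d·θ_c) = 0.483 / (1 + 0.0468 × 7.04) = 0.483 / 1.329 = 0.3633 g VSS per g bCOD removed.
Mass of bCOD removed per day: Q(S₀ − S) = 2750 × 1965 g/m³ = 5403 kg/d.
Net sludge production P_X = 0.3633 × 5403 = 1963 kg VSS/d.
R_O = Q·(S₀ − S) − 1.42·P_X = 5403 − 1.42 × 1963 = 2616 kg O₂/d.

R_O ≈ 2620 kg O₂/d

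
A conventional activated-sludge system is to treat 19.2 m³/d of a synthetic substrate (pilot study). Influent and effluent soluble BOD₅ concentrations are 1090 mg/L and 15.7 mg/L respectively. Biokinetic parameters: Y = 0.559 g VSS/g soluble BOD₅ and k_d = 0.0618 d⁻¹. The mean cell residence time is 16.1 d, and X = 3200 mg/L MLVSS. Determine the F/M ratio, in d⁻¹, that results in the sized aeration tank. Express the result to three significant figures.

F/M ≈ 0.225 d⁻¹

Rearranging the biomass balance for a CMAS with decay, V = Y·Q·ΔS·θ_c / [X·(1+k_d θ_c)] = 0.559 × 19.2 × (1090 − 15.7) × 16.1 / [3200 × (1 + 0.0618 × 16.1)] = 1.86×10^5 / 6384 = 29.08 m³.
F/M = applied load / biomass = Q·S₀/(V·X) = 19.2 × 1090 / (29.08 × 3200) = 0.2249 d⁻¹.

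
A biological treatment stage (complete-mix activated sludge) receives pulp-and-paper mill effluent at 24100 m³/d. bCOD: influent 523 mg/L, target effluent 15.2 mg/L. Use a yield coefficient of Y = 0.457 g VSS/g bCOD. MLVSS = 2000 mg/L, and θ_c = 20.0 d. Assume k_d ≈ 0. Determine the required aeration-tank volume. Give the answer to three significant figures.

Biomass mass balance (decay neglected): V·X = Y·Q·(S₀ − S)·θ_c, so V = 0.457 × 24100 × (523 − 15.2) × 20.0 / 2000 = 55928 m³.

V ≈ 55900 m³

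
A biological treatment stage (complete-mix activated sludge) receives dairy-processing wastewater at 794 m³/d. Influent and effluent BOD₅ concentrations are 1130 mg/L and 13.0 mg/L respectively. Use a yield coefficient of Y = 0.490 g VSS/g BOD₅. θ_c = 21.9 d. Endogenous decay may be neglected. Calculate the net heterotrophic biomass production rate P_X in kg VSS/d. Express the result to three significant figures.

Since k_d ≈ 0, Y_obs = Y = 0.490 g VSS/g BOD₅.
Substrate removed = Q·(S₀ − S) = 794 m³/d × (1130 − 13.0) g/m³ = 8.87×10^5 g/d = 886.9 kg/d.
Biomass produced: P_X = Y_obs·Q·ΔS = 0.4900 × 886.9 ≈ 434.6 kg VSS/d.

P_X ≈ 435 kg VSS/d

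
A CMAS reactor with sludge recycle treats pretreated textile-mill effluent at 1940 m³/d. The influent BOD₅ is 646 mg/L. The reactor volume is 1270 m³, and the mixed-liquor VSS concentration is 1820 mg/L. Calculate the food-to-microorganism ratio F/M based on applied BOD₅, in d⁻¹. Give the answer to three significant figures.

Food-to-microorganism ratio F/M = Q S₀ / (V X) = 1940 × 646 / (1270 × 1820) = 0.5422 d⁻¹.

F/M ≈ 0.542 d⁻¹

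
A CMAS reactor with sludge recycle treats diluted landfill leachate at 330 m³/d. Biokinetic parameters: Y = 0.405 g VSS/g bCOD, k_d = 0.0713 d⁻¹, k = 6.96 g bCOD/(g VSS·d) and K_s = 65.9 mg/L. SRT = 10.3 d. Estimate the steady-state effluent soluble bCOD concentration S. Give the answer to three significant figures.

S ≈ 4.19 mg/L

From the Monod/SRT balance for a CMAS, S = K_s·(1+k_d θ_c)/[θ_c·(Y k − k_d) − 1] = 65.9 × (1 + 0.0713 × 10.3) / [10.3 × (0.405 × 6.96 − 0.0713) − 1] = 114.3 / 27.30 = 4.187 mg/L.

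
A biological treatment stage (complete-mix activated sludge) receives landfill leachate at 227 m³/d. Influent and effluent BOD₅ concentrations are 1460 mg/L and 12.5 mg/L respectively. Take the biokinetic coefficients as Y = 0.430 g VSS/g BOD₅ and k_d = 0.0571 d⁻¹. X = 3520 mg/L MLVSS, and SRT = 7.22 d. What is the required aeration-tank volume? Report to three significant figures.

V ≈ 205 m³

Steady-state biomass mass balance: V·X·(1 + k_d·θ_c) = Y·Q·(S₀ − S)·θ_c, so V = 0.430 × 227 × (1460 − 12.5) × 7.22 / [3520 × (1 + 0.0571 × 7.22)] = 1.02×10^6 / 4971 = 205.2 m³.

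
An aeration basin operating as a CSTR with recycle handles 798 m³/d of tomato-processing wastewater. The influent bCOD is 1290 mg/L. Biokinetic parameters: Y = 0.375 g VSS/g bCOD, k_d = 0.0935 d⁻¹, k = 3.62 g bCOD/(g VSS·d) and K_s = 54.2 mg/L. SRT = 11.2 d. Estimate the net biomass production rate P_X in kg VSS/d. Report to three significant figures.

Effluent substrate depends only on kinetics and SRT: S = K_s(1 + k_d θ_c) / [θ_c(Yk − k_d) − 1] = 54.2 × (1 + 0.0935 × 11.2) / [11.2 × (0.375 × 3.62 − 0.0935) − 1] = 111.0 / 13.16 = 8.434 mg/L.
Y_obs = Y / (1 + k_d θ_c) = 0.375 / (1 + 0.0935 × 11.2) = 0.375 / 2.047 = 0.1832.
ΔS = 1290 − 8.43 = 1282 mg/L, so the substrate removal rate is 798 × 1282/1000 = 1023 kg bCOD/d.
Biomass produced: P_X = Y_obs·Q·ΔS = 0.1832 × 1023 ≈ 187.3 kg VSS/d.

P_X ≈ 187 kg VSS/d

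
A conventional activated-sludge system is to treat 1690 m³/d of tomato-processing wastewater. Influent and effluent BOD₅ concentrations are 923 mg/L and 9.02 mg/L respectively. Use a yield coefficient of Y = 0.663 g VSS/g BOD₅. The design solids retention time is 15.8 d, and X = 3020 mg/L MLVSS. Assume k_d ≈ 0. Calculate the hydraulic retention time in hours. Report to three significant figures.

With k_d = 0 the design equation reduces to V = Y Q (S₀−S) θ_c / X = 0.663 × 1690 × (923 − 9.02) × 15.8 / 3020 = 5358 m³.
τ = V/Q = 5358/1690 = 3.170 d, or 76.09 h.

τ ≈ 76.1 h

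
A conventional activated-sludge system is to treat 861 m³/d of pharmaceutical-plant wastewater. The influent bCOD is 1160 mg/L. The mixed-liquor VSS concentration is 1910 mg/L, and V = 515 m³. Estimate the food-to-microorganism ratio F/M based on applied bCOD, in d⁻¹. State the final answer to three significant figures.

F/M ≈ 1.02 d⁻¹

Food-to-microorganism ratio F/M = Q S₀ / (V X) = 861 × 1160 / (515.0 × 1910) = 1.015 d⁻¹.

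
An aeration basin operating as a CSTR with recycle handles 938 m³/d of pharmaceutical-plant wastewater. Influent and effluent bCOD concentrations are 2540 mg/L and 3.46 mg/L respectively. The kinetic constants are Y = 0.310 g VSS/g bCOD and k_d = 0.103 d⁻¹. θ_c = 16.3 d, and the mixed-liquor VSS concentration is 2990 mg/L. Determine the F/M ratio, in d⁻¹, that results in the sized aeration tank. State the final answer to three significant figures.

F/M ≈ 0.531 d⁻¹

Steady-state biomass mass balance: V·X·(1 + k_d·θ_c) = Y·Q·(S₀ − S)·θ_c, so V = 0.310 × 938 × (2540 − 3.46) × 16.3 / [2990 × (1 + 0.103 × 16.3)] = 1.2×10^7 / 8010 = 1501 m³.
F/M = applied load / biomass = Q·S₀/(V·X) = 938 × 2540 / (1501 × 2990) = 0.5309 d⁻¹.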